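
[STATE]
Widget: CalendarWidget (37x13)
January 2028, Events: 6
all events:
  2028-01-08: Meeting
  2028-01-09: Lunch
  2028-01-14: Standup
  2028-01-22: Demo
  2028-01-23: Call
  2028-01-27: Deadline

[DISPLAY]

             January 2028            
Mo Tu We Th Fr Sa Su                 
                1  2                 
 3  4  5  6  7  8*  9*               
10 11 12 13 14* 15 16                
17 18 19 20 21 22* 23*               
24 25 26 27* 28 29 30                
31                                   
                                     
                                     
                                     
                                     
                                     


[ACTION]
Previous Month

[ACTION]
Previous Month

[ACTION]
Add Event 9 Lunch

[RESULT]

            November 2027            
Mo Tu We Th Fr Sa Su                 
 1  2  3  4  5  6  7                 
 8  9* 10 11 12 13 14                
15 16 17 18 19 20 21                 
22 23 24 25 26 27 28                 
29 30                                
                                     
                                     
                                     
                                     
                                     
                                     


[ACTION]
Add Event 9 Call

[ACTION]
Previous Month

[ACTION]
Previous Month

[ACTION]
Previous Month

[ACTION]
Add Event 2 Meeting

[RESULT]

             August 2027             
Mo Tu We Th Fr Sa Su                 
                   1                 
 2*  3  4  5  6  7  8                
 9 10 11 12 13 14 15                 
16 17 18 19 20 21 22                 
23 24 25 26 27 28 29                 
30 31                                
                                     
                                     
                                     
                                     
                                     


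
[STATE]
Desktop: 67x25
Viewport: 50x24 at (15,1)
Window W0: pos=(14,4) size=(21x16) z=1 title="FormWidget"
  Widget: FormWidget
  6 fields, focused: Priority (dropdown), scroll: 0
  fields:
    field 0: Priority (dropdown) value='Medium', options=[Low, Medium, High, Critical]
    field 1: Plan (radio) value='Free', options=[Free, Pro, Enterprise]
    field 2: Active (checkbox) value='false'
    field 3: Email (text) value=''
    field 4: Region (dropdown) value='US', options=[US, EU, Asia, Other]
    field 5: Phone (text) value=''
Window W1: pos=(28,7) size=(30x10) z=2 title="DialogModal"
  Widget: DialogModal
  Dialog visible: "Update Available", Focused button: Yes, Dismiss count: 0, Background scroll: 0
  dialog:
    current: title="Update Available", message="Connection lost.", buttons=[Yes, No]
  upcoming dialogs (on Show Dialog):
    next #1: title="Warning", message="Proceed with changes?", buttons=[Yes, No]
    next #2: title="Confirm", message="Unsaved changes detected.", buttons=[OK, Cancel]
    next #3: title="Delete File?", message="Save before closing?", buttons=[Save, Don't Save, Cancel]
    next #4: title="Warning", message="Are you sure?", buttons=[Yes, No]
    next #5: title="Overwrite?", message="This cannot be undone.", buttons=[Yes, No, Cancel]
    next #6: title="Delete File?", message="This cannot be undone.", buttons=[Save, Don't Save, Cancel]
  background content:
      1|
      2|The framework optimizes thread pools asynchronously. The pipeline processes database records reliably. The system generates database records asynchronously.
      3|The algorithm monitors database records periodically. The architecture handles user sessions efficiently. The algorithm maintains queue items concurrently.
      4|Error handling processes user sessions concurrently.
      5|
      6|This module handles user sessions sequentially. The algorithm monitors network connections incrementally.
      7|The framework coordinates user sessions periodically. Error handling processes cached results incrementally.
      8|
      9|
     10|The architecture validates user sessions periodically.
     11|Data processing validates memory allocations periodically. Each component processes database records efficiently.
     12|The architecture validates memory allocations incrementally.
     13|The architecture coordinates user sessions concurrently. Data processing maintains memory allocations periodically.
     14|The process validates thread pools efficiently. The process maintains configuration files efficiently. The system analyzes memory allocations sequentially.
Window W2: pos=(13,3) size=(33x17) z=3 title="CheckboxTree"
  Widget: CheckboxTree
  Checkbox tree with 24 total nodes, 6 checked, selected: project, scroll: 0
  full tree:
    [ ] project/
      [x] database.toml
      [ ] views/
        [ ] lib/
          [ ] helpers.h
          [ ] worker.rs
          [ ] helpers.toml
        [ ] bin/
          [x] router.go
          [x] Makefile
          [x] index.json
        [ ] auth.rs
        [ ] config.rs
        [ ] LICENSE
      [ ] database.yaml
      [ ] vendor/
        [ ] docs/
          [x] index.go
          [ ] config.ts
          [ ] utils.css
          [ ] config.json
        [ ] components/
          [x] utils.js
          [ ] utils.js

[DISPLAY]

                                                  
                                                  
━━━━━━━━━━━━━━━━━━━━━━━━━━━━━━┓                   
CheckboxTree                  ┃                   
──────────────────────────────┨                   
[-] project/                  ┃                   
  [x] database.toml           ┃━━━━━━━━━━━┓       
  [-] views/                  ┃           ┃       
    [ ] lib/                  ┃───────────┨       
      [ ] helpers.h           ┃──────┐    ┃       
      [ ] worker.rs           ┃lable │thre┃       
      [ ] helpers.toml        ┃lost. │atab┃       
    [x] bin/                  ┃o     │ use┃       
      [x] router.go           ┃──────┘    ┃       
      [x] Makefile            ┃es user ses┃       
      [x] index.json          ┃━━━━━━━━━━━┛       
    [ ] auth.rs               ┃                   
    [ ] config.rs             ┃                   
━━━━━━━━━━━━━━━━━━━━━━━━━━━━━━┛                   
                                                  
                                                  
                                                  
                                                  
                                                  


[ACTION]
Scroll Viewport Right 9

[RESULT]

                                                  
                                                  
━━━━━━━━━━━━━━━━━━━━━━━━━━━━┓                     
eckboxTree                  ┃                     
────────────────────────────┨                     
] project/                  ┃                     
[x] database.toml           ┃━━━━━━━━━━━┓         
[-] views/                  ┃           ┃         
  [ ] lib/                  ┃───────────┨         
    [ ] helpers.h           ┃──────┐    ┃         
    [ ] worker.rs           ┃lable │thre┃         
    [ ] helpers.toml        ┃lost. │atab┃         
  [x] bin/                  ┃o     │ use┃         
    [x] router.go           ┃──────┘    ┃         
    [x] Makefile            ┃es user ses┃         
    [x] index.json          ┃━━━━━━━━━━━┛         
  [ ] auth.rs               ┃                     
  [ ] config.rs             ┃                     
━━━━━━━━━━━━━━━━━━━━━━━━━━━━┛                     
                                                  
                                                  
                                                  
                                                  
                                                  


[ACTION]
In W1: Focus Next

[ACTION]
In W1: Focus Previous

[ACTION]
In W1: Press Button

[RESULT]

                                                  
                                                  
━━━━━━━━━━━━━━━━━━━━━━━━━━━━┓                     
eckboxTree                  ┃                     
────────────────────────────┨                     
] project/                  ┃                     
[x] database.toml           ┃━━━━━━━━━━━┓         
[-] views/                  ┃           ┃         
  [ ] lib/                  ┃───────────┨         
    [ ] helpers.h           ┃           ┃         
    [ ] worker.rs           ┃imizes thre┃         
    [ ] helpers.toml        ┃itors datab┃         
  [x] bin/                  ┃ocesses use┃         
    [x] router.go           ┃           ┃         
    [x] Makefile            ┃es user ses┃         
    [x] index.json          ┃━━━━━━━━━━━┛         
  [ ] auth.rs               ┃                     
  [ ] config.rs             ┃                     
━━━━━━━━━━━━━━━━━━━━━━━━━━━━┛                     
                                                  
                                                  
                                                  
                                                  
                                                  


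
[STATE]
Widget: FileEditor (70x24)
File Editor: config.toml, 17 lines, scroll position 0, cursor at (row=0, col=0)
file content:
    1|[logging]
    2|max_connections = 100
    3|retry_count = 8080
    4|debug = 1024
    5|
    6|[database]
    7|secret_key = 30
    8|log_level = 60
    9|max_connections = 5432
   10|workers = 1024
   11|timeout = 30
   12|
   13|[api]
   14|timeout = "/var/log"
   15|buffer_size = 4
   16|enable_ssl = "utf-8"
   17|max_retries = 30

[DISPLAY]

█logging]                                                            ▲
max_connections = 100                                                █
retry_count = 8080                                                   ░
debug = 1024                                                         ░
                                                                     ░
[database]                                                           ░
secret_key = 30                                                      ░
log_level = 60                                                       ░
max_connections = 5432                                               ░
workers = 1024                                                       ░
timeout = 30                                                         ░
                                                                     ░
[api]                                                                ░
timeout = "/var/log"                                                 ░
buffer_size = 4                                                      ░
enable_ssl = "utf-8"                                                 ░
max_retries = 30                                                     ░
                                                                     ░
                                                                     ░
                                                                     ░
                                                                     ░
                                                                     ░
                                                                     ░
                                                                     ▼


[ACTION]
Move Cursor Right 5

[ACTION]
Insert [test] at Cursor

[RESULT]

[loggtest█ng]                                                        ▲
max_connections = 100                                                █
retry_count = 8080                                                   ░
debug = 1024                                                         ░
                                                                     ░
[database]                                                           ░
secret_key = 30                                                      ░
log_level = 60                                                       ░
max_connections = 5432                                               ░
workers = 1024                                                       ░
timeout = 30                                                         ░
                                                                     ░
[api]                                                                ░
timeout = "/var/log"                                                 ░
buffer_size = 4                                                      ░
enable_ssl = "utf-8"                                                 ░
max_retries = 30                                                     ░
                                                                     ░
                                                                     ░
                                                                     ░
                                                                     ░
                                                                     ░
                                                                     ░
                                                                     ▼


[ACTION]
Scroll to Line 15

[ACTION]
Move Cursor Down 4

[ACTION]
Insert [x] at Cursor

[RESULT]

[loggtesting]                                                        ▲
max_connections = 100                                                █
retry_count = 8080                                                   ░
debug = 1024                                                         ░
x█                                                                   ░
[database]                                                           ░
secret_key = 30                                                      ░
log_level = 60                                                       ░
max_connections = 5432                                               ░
workers = 1024                                                       ░
timeout = 30                                                         ░
                                                                     ░
[api]                                                                ░
timeout = "/var/log"                                                 ░
buffer_size = 4                                                      ░
enable_ssl = "utf-8"                                                 ░
max_retries = 30                                                     ░
                                                                     ░
                                                                     ░
                                                                     ░
                                                                     ░
                                                                     ░
                                                                     ░
                                                                     ▼


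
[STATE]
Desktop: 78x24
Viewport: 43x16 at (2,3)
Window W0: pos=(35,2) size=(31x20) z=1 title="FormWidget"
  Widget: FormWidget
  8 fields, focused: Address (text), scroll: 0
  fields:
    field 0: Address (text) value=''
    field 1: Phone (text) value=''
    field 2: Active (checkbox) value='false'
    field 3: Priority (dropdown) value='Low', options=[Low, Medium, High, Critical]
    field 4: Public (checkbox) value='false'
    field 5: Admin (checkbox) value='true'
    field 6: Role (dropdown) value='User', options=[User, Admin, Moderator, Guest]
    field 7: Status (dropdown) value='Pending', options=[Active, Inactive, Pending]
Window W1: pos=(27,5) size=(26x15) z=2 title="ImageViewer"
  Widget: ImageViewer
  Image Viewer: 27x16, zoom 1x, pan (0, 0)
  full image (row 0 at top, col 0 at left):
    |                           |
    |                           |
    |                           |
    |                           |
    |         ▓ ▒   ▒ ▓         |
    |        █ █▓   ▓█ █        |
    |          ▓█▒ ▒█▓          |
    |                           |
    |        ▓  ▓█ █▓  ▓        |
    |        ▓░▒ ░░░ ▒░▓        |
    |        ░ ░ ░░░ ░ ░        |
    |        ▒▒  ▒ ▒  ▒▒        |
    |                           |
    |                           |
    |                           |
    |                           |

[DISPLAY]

                                 ┃ FormWidg
                                 ┠─────────
                         ┏━━━━━━━━━━━━━━━━━
                         ┃ ImageViewer     
                         ┠─────────────────
                         ┃                 
                         ┃                 
                         ┃                 
                         ┃                 
                         ┃         ▓ ▒   ▒ 
                         ┃        █ █▓   ▓█
                         ┃          ▓█▒ ▒█▓
                         ┃                 
                         ┃        ▓  ▓█ █▓ 
                         ┃        ▓░▒ ░░░ ▒
                         ┃        ░ ░ ░░░ ░


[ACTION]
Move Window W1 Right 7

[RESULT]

                                 ┃ FormWidg
                                 ┠─────────
                                ┏━━━━━━━━━━
                                ┃ ImageView
                                ┠──────────
                                ┃          
                                ┃          
                                ┃          
                                ┃          
                                ┃         ▓
                                ┃        █ 
                                ┃          
                                ┃          
                                ┃        ▓ 
                                ┃        ▓░
                                ┃        ░ 


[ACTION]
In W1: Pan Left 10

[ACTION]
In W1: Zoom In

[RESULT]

                                 ┃ FormWidg
                                 ┠─────────
                                ┏━━━━━━━━━━
                                ┃ ImageView
                                ┠──────────
                                ┃          
                                ┃          
                                ┃          
                                ┃          
                                ┃          
                                ┃          
                                ┃          
                                ┃          
                                ┃          
                                ┃          
                                ┃          


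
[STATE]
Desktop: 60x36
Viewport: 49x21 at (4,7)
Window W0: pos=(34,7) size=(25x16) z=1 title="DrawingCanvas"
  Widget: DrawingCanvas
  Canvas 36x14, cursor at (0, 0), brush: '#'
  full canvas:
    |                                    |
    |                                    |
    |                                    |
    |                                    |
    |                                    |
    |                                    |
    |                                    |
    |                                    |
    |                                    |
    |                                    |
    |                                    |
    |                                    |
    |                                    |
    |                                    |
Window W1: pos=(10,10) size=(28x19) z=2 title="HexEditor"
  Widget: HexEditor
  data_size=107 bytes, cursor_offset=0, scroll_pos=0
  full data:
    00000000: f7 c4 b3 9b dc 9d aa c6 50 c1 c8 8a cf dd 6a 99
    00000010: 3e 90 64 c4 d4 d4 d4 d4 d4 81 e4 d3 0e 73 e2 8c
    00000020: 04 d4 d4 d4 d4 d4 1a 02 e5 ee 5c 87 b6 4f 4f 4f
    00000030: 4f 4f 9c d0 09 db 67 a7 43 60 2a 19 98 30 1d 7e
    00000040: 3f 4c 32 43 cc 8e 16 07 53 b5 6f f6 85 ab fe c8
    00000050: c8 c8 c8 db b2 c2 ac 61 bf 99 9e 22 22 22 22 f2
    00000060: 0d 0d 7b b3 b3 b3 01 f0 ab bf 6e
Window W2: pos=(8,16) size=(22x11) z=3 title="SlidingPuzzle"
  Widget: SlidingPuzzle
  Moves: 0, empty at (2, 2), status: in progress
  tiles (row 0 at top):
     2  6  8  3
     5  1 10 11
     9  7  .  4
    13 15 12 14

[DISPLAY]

                              ┏━━━━━━━━━━━━━━━━━━
                              ┃ DrawingCanvas    
                              ┠──────────────────
      ┏━━━━━━━━━━━━━━━━━━━━━━━━━━┓               
      ┃ HexEditor                ┃               
      ┠──────────────────────────┨               
      ┃00000000  F7 c4 b3 9b dc 9┃               
      ┃00000010  3e 90 64 c4 d4 d┃               
      ┃00000020  04 d4 d4 d4 d4 d┃               
    ┏━━━━━━━━━━━━━━━━━━━━┓d0 09 d┃               
    ┃ SlidingPuzzle      ┃43 cc 8┃               
    ┠────────────────────┨db b2 c┃               
    ┃┌────┬────┬────┬────┃b3 b3 b┃               
    ┃│  2 │  6 │  8 │  3 ┃       ┃               
    ┃├────┼────┼────┼────┃       ┃               
    ┃│  5 │  1 │ 10 │ 11 ┃       ┃━━━━━━━━━━━━━━━
    ┃├────┼────┼────┼────┃       ┃               
    ┃│  9 │  7 │    │  4 ┃       ┃               
    ┃├────┼────┼────┼────┃       ┃               
    ┗━━━━━━━━━━━━━━━━━━━━┛       ┃               
      ┃                          ┃               


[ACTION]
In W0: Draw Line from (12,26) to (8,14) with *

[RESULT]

                              ┏━━━━━━━━━━━━━━━━━━
                              ┃ DrawingCanvas    
                              ┠──────────────────
      ┏━━━━━━━━━━━━━━━━━━━━━━━━━━┓               
      ┃ HexEditor                ┃               
      ┠──────────────────────────┨               
      ┃00000000  F7 c4 b3 9b dc 9┃               
      ┃00000010  3e 90 64 c4 d4 d┃               
      ┃00000020  04 d4 d4 d4 d4 d┃               
    ┏━━━━━━━━━━━━━━━━━━━━┓d0 09 d┃               
    ┃ SlidingPuzzle      ┃43 cc 8┃               
    ┠────────────────────┨db b2 c┃           **  
    ┃┌────┬────┬────┬────┃b3 b3 b┃             **
    ┃│  2 │  6 │  8 │  3 ┃       ┃               
    ┃├────┼────┼────┼────┃       ┃               
    ┃│  5 │  1 │ 10 │ 11 ┃       ┃━━━━━━━━━━━━━━━
    ┃├────┼────┼────┼────┃       ┃               
    ┃│  9 │  7 │    │  4 ┃       ┃               
    ┃├────┼────┼────┼────┃       ┃               
    ┗━━━━━━━━━━━━━━━━━━━━┛       ┃               
      ┃                          ┃               


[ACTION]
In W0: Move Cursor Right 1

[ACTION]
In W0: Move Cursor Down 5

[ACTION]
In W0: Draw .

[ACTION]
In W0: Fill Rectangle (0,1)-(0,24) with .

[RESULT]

                              ┏━━━━━━━━━━━━━━━━━━
                              ┃ DrawingCanvas    
                              ┠──────────────────
      ┏━━━━━━━━━━━━━━━━━━━━━━━━━━┓...............
      ┃ HexEditor                ┃               
      ┠──────────────────────────┨               
      ┃00000000  F7 c4 b3 9b dc 9┃               
      ┃00000010  3e 90 64 c4 d4 d┃               
      ┃00000020  04 d4 d4 d4 d4 d┃               
    ┏━━━━━━━━━━━━━━━━━━━━┓d0 09 d┃               
    ┃ SlidingPuzzle      ┃43 cc 8┃               
    ┠────────────────────┨db b2 c┃           **  
    ┃┌────┬────┬────┬────┃b3 b3 b┃             **
    ┃│  2 │  6 │  8 │  3 ┃       ┃               
    ┃├────┼────┼────┼────┃       ┃               
    ┃│  5 │  1 │ 10 │ 11 ┃       ┃━━━━━━━━━━━━━━━
    ┃├────┼────┼────┼────┃       ┃               
    ┃│  9 │  7 │    │  4 ┃       ┃               
    ┃├────┼────┼────┼────┃       ┃               
    ┗━━━━━━━━━━━━━━━━━━━━┛       ┃               
      ┃                          ┃               


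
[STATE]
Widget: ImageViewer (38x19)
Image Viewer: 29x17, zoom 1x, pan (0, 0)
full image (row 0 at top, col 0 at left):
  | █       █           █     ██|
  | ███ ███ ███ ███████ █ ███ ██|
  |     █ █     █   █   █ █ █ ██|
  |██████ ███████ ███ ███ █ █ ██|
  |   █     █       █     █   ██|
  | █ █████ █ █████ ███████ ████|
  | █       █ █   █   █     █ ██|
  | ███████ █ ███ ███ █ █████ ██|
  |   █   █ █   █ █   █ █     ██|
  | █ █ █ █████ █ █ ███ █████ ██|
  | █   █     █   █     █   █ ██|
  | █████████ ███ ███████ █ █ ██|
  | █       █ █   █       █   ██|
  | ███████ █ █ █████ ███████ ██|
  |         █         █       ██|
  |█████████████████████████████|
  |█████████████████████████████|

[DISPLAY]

 █       █           █     ██         
 ███ ███ ███ ███████ █ ███ ██         
     █ █     █   █   █ █ █ ██         
██████ ███████ ███ ███ █ █ ██         
   █     █       █     █   ██         
 █ █████ █ █████ ███████ ████         
 █       █ █   █   █     █ ██         
 ███████ █ ███ ███ █ █████ ██         
   █   █ █   █ █   █ █     ██         
 █ █ █ █████ █ █ ███ █████ ██         
 █   █     █   █     █   █ ██         
 █████████ ███ ███████ █ █ ██         
 █       █ █   █       █   ██         
 ███████ █ █ █████ ███████ ██         
         █         █       ██         
█████████████████████████████         
█████████████████████████████         
                                      
                                      


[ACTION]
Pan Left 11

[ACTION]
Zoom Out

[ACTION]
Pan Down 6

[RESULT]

 █       █ █   █   █     █ ██         
 ███████ █ ███ ███ █ █████ ██         
   █   █ █   █ █   █ █     ██         
 █ █ █ █████ █ █ ███ █████ ██         
 █   █     █   █     █   █ ██         
 █████████ ███ ███████ █ █ ██         
 █       █ █   █       █   ██         
 ███████ █ █ █████ ███████ ██         
         █         █       ██         
█████████████████████████████         
█████████████████████████████         
                                      
                                      
                                      
                                      
                                      
                                      
                                      
                                      


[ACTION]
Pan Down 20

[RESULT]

                                      
                                      
                                      
                                      
                                      
                                      
                                      
                                      
                                      
                                      
                                      
                                      
                                      
                                      
                                      
                                      
                                      
                                      
                                      


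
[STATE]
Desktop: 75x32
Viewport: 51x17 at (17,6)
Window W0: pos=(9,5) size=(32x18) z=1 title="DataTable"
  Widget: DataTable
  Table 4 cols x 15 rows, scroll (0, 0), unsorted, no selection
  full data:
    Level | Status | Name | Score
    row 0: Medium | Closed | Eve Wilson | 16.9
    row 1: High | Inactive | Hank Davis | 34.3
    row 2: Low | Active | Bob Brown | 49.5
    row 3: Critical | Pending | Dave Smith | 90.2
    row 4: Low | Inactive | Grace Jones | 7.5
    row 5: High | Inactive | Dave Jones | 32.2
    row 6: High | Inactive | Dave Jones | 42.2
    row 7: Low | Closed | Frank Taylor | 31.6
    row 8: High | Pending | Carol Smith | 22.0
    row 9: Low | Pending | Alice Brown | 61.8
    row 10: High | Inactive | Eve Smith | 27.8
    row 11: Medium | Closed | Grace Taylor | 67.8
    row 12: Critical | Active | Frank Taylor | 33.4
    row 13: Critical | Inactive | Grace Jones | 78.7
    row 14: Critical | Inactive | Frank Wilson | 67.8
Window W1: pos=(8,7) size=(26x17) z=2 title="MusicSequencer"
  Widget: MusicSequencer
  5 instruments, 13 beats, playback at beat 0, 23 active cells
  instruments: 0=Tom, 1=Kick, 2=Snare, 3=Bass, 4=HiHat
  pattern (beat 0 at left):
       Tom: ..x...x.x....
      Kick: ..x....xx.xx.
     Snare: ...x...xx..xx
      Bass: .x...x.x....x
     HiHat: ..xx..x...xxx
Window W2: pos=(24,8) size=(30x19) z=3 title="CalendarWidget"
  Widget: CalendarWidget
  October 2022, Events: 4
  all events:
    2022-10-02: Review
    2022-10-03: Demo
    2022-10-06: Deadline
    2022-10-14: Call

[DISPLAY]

ble                    ┃                           
━━━━━━━━━━━━━━━━┓──────┨                           
quencer┏━━━━━━━━━━━━━━━━━━━━━━━━━━━━┓              
───────┃ CalendarWidget             ┃              
2345678┠────────────────────────────┨              
█···█·█┃        October 2022        ┃              
█····██┃Mo Tu We Th Fr Sa Su        ┃              
·█···██┃                1  2*       ┃              
···█·█·┃ 3*  4  5  6*  7  8  9      ┃              
██··█··┃10 11 12 13 14* 15 16       ┃              
       ┃17 18 19 20 21 22 23        ┃              
       ┃24 25 26 27 28 29 30        ┃              
       ┃31                          ┃              
       ┃                            ┃              
       ┃                            ┃              
       ┃                            ┃              
       ┃                            ┃              


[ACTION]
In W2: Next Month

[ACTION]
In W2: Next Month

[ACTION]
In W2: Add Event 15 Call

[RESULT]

ble                    ┃                           
━━━━━━━━━━━━━━━━┓──────┨                           
quencer┏━━━━━━━━━━━━━━━━━━━━━━━━━━━━┓              
───────┃ CalendarWidget             ┃              
2345678┠────────────────────────────┨              
█···█·█┃       December 2022        ┃              
█····██┃Mo Tu We Th Fr Sa Su        ┃              
·█···██┃          1  2  3  4        ┃              
···█·█·┃ 5  6  7  8  9 10 11        ┃              
██··█··┃12 13 14 15* 16 17 18       ┃              
       ┃19 20 21 22 23 24 25        ┃              
       ┃26 27 28 29 30 31           ┃              
       ┃                            ┃              
       ┃                            ┃              
       ┃                            ┃              
       ┃                            ┃              
       ┃                            ┃              


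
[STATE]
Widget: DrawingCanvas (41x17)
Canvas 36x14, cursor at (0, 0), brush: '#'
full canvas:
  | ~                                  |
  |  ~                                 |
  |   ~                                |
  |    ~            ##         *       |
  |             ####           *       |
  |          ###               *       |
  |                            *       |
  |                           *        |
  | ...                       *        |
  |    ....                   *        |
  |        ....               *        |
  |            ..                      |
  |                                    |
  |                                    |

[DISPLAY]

+~                                       
  ~                                      
   ~                                     
    ~            ##         *            
             ####           *            
          ###               *            
                            *            
                           *             
 ...                       *             
    ....                   *             
        ....               *             
            ..                           
                                         
                                         
                                         
                                         
                                         


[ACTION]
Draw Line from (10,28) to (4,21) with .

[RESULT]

+~                                       
  ~                                      
   ~                                     
    ~            ##         *            
             ####    .      *            
          ###         .     *            
                       .    *            
                        .. *             
 ...                      .*             
    ....                   .             
        ....               *.            
            ..                           
                                         
                                         
                                         
                                         
                                         


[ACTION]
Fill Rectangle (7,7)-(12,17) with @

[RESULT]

+~                                       
  ~                                      
   ~                                     
    ~            ##         *            
             ####    .      *            
          ###         .     *            
                       .    *            
       @@@@@@@@@@@      .. *             
 ...   @@@@@@@@@@@        .*             
    ...@@@@@@@@@@@         .             
       @@@@@@@@@@@         *.            
       @@@@@@@@@@@                       
       @@@@@@@@@@@                       
                                         
                                         
                                         
                                         


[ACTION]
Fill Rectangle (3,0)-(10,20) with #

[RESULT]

+~                                       
  ~                                      
   ~                                     
#####################       *            
#####################.      *            
##################### .     *            
#####################  .    *            
#####################   .. *             
#####################     .*             
#####################      .             
#####################      *.            
       @@@@@@@@@@@                       
       @@@@@@@@@@@                       
                                         
                                         
                                         
                                         


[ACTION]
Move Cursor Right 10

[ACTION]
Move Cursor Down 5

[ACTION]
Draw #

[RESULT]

 ~                                       
  ~                                      
   ~                                     
#####################       *            
#####################.      *            
##################### .     *            
#####################  .    *            
#####################   .. *             
#####################     .*             
#####################      .             
#####################      *.            
       @@@@@@@@@@@                       
       @@@@@@@@@@@                       
                                         
                                         
                                         
                                         


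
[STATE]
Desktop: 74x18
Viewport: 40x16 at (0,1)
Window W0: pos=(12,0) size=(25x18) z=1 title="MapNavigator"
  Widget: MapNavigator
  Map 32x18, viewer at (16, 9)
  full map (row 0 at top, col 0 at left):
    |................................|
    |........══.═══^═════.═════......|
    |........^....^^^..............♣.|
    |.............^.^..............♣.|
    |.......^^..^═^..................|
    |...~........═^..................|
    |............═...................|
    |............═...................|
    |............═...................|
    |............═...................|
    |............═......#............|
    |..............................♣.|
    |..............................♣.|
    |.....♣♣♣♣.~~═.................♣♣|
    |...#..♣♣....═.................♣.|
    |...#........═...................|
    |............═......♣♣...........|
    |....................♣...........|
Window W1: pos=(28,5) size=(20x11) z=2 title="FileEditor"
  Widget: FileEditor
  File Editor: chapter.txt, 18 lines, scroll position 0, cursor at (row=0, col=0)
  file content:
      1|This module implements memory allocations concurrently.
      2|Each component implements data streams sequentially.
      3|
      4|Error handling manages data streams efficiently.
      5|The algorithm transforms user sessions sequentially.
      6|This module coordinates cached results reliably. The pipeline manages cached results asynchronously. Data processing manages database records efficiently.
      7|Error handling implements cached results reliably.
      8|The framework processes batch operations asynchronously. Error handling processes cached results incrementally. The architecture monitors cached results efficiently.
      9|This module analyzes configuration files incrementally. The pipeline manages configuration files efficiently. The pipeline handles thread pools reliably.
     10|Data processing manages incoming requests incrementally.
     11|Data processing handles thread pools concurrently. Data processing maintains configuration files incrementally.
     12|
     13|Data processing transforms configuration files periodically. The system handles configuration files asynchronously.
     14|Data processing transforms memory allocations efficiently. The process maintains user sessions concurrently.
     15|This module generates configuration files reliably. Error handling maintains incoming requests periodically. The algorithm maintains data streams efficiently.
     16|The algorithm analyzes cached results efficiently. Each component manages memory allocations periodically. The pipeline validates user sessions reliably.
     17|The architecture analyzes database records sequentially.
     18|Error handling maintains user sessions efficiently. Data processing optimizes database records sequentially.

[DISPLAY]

            ┃ MapNavigator          ┃   
            ┠───────────────────────┨   
            ┃...^....^^^............┃   
            ┃........^.^............┃   
            ┃..^^..^═^......┏━━━━━━━━━━━
            ┃.......═^......┃ FileEditor
            ┃.......═.......┠───────────
            ┃.......═.......┃█his module
            ┃.......═.......┃Each compon
            ┃.......═...@...┃           
            ┃.......═......#┃Error handl
            ┃...............┃The algorit
            ┃...............┃This module
            ┃♣♣♣♣.~~═.......┃Error handl
            ┃.♣♣....═.......┗━━━━━━━━━━━
            ┃.......═...............┃   


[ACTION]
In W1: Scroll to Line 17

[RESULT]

            ┃ MapNavigator          ┃   
            ┠───────────────────────┨   
            ┃...^....^^^............┃   
            ┃........^.^............┃   
            ┃..^^..^═^......┏━━━━━━━━━━━
            ┃.......═^......┃ FileEditor
            ┃.......═.......┠───────────
            ┃.......═.......┃           
            ┃.......═.......┃Data proces
            ┃.......═...@...┃Data proces
            ┃.......═......#┃This module
            ┃...............┃The algorit
            ┃...............┃The archite
            ┃♣♣♣♣.~~═.......┃Error handl
            ┃.♣♣....═.......┗━━━━━━━━━━━
            ┃.......═...............┃   


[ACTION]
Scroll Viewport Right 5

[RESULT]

       ┃ MapNavigator          ┃        
       ┠───────────────────────┨        
       ┃...^....^^^............┃        
       ┃........^.^............┃        
       ┃..^^..^═^......┏━━━━━━━━━━━━━━━━
       ┃.......═^......┃ FileEditor     
       ┃.......═.......┠────────────────
       ┃.......═.......┃                
       ┃.......═.......┃Data processing 
       ┃.......═...@...┃Data processing 
       ┃.......═......#┃This module gene
       ┃...............┃The algorithm an
       ┃...............┃The architecture
       ┃♣♣♣♣.~~═.......┃Error handling m
       ┃.♣♣....═.......┗━━━━━━━━━━━━━━━━
       ┃.......═...............┃        


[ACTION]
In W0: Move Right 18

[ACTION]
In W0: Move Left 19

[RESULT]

       ┃ MapNavigator          ┃        
       ┠───────────────────────┨        
       ┃.......^....^^^........┃        
       ┃............^.^........┃        
       ┃......^^..^═^..┏━━━━━━━━━━━━━━━━
       ┃..~........═^..┃ FileEditor     
       ┃...........═...┠────────────────
       ┃...........═...┃                
       ┃...........═...┃Data processing 
       ┃...........@...┃Data processing 
       ┃...........═...┃This module gene
       ┃...............┃The algorithm an
       ┃...............┃The architecture
       ┃....♣♣♣♣.~~═...┃Error handling m
       ┃..#..♣♣....═...┗━━━━━━━━━━━━━━━━
       ┃..#........═...........┃        
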